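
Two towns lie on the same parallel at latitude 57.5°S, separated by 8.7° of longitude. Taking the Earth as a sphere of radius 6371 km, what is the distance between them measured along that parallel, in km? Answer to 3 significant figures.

Arc length along a parallel = R cos φ · Δλ (with Δλ in radians).
= 6371 × cos 57.5° × (8.7° × π/180) = 6371 × 0.5373 × 0.1518 ≈ 520 km.

520 km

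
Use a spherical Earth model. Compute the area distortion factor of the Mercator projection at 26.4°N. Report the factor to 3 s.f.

The Mercator projection is conformal; its linear scale factor is the same in every direction and equals sec φ = 1/cos φ.
Areal scale = k² = sec²φ = 1/cos²(26.4°) = 1/0.8957² = 1.246.

1.25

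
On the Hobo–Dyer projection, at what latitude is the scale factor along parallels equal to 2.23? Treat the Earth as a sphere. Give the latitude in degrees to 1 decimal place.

Hobo–Dyer is a cylindrical equal-area projection with standard parallels at ±37.5°. A cylindrical equal-area projection with standard parallel φ₀ has meridian scale h = cos φ / cos φ₀ and parallel scale k = cos φ₀ / cos φ (so areas are preserved, h·k = 1).
k = cos φ₀ / cos φ = 2.23  ⇒  cos φ = cos 37.5° / 2.23 = 0.3558.
φ = arccos(0.3558) ≈ 69.2°.

69.2°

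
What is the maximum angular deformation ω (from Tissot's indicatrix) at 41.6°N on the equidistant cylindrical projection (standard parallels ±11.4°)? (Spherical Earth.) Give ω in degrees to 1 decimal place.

In the equirectangular projection with standard parallel φ₀ = 11.4° (x = Rλ cos φ₀, y = Rφ), meridians are true-scale (h = 1) and the parallel scale is k = cos φ₀ / cos φ.
At 41.6°: h = 1.000, k = 1.311; principal scales a = 1.311, b = 1.000.
sin(ω/2) = (a − b)/(a + b) = 0.3109/2.311 = 0.1345, so ω = 2 arcsin(0.1345) ≈ 15.5°.

15.5°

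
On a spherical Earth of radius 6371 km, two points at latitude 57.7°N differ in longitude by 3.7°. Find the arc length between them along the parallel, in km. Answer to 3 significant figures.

220 km

Arc length along a parallel = R cos φ · Δλ (with Δλ in radians).
= 6371 × cos 57.7° × (3.7° × π/180) = 6371 × 0.5344 × 0.06458 ≈ 220 km.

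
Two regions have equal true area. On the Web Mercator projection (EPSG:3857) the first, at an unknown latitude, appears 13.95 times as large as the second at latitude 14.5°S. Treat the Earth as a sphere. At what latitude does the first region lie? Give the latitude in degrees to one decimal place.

For equal true areas on Mercator, apparent areas scale as sec²φ, so the ratio is cos²φ₂ / cos²φ₁.
cos²φ₂ / cos²φ₁ = 13.95  ⇒  cos φ₁ = cos 14.5° / √13.95 = 0.9681/3.735 = 0.2592.
φ₁ = arccos(0.2592) ≈ 75.0°.

75.0°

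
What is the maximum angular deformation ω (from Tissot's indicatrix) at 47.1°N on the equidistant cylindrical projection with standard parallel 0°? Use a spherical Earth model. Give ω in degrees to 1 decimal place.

21.9°

For the equirectangular projection with φ₀ = 0 (plate carrée), h = 1 along meridians and k = sec φ along parallels.
At 47.1°: h = 1.000, k = 1.469; principal scales a = 1.469, b = 1.000.
sin(ω/2) = (a − b)/(a + b) = 0.4690/2.469 = 0.1900, so ω = 2 arcsin(0.1900) ≈ 21.9°.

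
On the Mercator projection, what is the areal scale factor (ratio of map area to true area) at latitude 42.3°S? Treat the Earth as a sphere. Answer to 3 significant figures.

Mercator is conformal, so the point scale is isotropic: h = k = sec φ = 1/cos φ.
Areal scale = k² = sec²φ = 1/cos²(42.3°) = 1/0.7396² = 1.828.

1.83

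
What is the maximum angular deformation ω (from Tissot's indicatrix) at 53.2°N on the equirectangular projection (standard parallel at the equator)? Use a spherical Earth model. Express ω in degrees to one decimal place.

Plate carrée maps x = Rλ, y = Rφ. The meridian scale is h = 1 and the parallel scale is k = 1/cos φ = sec φ.
At 53.2°: h = 1.000, k = 1.669; principal scales a = 1.669, b = 1.000.
sin(ω/2) = (a − b)/(a + b) = 0.6694/2.669 = 0.2508, so ω = 2 arcsin(0.2508) ≈ 29.0°.

29.0°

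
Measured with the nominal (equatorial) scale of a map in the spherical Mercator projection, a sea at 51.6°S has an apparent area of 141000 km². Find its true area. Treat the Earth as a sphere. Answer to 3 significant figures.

54400 km²

Mercator is conformal, so the point scale is isotropic: h = k = sec φ = 1/cos φ.
Areal scale = k² = sec²φ = 1/cos²(51.6°) = 1/0.6211² = 2.592.
True area = apparent / (areal scale) = 141000 / 2.592 ≈ 54400 km².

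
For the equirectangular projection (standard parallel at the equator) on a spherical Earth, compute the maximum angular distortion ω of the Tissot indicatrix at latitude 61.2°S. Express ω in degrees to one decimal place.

40.9°

In the plate carrée (x = Rλ, y = Rφ), meridians are true-scale (h = 1) and parallels are stretched by k = sec φ.
At 61.2°: h = 1.000, k = 2.076; principal scales a = 2.076, b = 1.000.
sin(ω/2) = (a − b)/(a + b) = 1.076/3.076 = 0.3498, so ω = 2 arcsin(0.3498) ≈ 40.9°.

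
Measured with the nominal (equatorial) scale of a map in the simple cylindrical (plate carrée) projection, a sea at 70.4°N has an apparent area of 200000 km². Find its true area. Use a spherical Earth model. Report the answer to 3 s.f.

Plate carrée maps x = Rλ, y = Rφ. The meridian scale is h = 1 and the parallel scale is k = 1/cos φ = sec φ.
Areal scale = h·k = 1 × sec φ; at 70.4°, h = 1.000, k = 2.981, so h·k = 2.981.
True area = apparent / (areal scale) = 200000 / 2.981 ≈ 67100 km².

67100 km²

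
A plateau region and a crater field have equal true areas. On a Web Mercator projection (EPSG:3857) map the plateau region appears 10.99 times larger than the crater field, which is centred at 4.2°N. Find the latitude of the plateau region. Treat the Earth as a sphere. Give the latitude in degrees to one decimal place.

Mercator areal scale is sec²φ, so apparent-area ratio = sec²φ₁ / sec²φ₂ = cos²φ₂ / cos²φ₁.
cos²φ₂ / cos²φ₁ = 10.99  ⇒  cos φ₁ = cos 4.2° / √10.99 = 0.9973/3.315 = 0.3008.
φ₁ = arccos(0.3008) ≈ 72.5°.

72.5°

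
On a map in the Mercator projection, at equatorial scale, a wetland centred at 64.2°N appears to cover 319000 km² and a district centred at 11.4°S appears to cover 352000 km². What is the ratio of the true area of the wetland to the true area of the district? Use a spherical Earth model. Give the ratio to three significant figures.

0.179

Mercator's areal exaggeration is sec²φ; hence true area = (apparent area) · cos²φ.
True area of wetland: 319000 × cos²(64.2°) = 319000 × 0.1894 = 60430 km².
True area of district: 352000 × cos²(11.4°) = 352000 × 0.9609 = 338200 km².
Ratio = 60430 / 338200 ≈ 0.179.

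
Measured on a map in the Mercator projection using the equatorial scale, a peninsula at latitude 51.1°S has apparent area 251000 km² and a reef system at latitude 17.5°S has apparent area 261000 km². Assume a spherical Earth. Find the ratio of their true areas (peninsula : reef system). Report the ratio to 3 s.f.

0.417

Mercator's areal exaggeration is sec²φ; hence true area = (apparent area) · cos²φ.
True area of peninsula: 251000 × cos²(51.1°) = 251000 × 0.3943 = 98980 km².
True area of reef system: 261000 × cos²(17.5°) = 261000 × 0.9096 = 237400 km².
Ratio = 98980 / 237400 ≈ 0.417.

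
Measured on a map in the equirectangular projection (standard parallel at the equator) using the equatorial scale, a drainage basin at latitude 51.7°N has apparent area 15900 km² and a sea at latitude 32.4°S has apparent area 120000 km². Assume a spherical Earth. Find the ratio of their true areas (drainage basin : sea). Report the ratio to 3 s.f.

Plate carrée has h = 1 and k = sec φ, giving areal scale sec φ; true area = (apparent area) · cos φ.
True area of drainage basin: 15900 × cos(51.7°) = 15900 × 0.6198 = 9854 km².
True area of sea: 120000 × cos(32.4°) = 120000 × 0.8443 = 101300 km².
Ratio = 9854 / 101300 ≈ 0.0973.

0.0973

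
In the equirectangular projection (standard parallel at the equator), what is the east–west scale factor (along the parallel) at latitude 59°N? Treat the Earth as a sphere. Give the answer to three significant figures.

1.94

Plate carrée maps x = Rλ, y = Rφ. The meridian scale is h = 1 and the parallel scale is k = 1/cos φ = sec φ.
k = 1/cos 59° = 1/0.5150 = 1.942.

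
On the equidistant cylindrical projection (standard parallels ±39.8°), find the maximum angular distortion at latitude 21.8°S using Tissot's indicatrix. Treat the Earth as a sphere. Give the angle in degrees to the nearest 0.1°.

10.8°

In the equirectangular projection with standard parallel φ₀ = 39.8° (x = Rλ cos φ₀, y = Rφ), meridians are true-scale (h = 1) and the parallel scale is k = cos φ₀ / cos φ.
At 21.8°: h = 1.000, k = 0.8275; principal scales a = 1.000, b = 0.8275.
sin(ω/2) = (a − b)/(a + b) = 0.1725/1.827 = 0.09442, so ω = 2 arcsin(0.09442) ≈ 10.8°.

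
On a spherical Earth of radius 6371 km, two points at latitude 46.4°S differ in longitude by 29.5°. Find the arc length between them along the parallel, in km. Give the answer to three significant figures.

2260 km

Arc length along a parallel = R cos φ · Δλ (with Δλ in radians).
= 6371 × cos 46.4° × (29.5° × π/180) = 6371 × 0.6896 × 0.5149 ≈ 2260 km.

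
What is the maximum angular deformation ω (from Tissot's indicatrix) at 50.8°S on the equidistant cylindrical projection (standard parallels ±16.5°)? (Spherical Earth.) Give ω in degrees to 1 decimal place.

With standard parallel φ₀ = 16.5°, the equirectangular projection gives x = Rλ cos φ₀, y = Rφ, so h = 1 and k = cos 16.5° / cos φ.
At 50.8°: h = 1.000, k = 1.517; principal scales a = 1.517, b = 1.000.
sin(ω/2) = (a − b)/(a + b) = 0.5170/2.517 = 0.2054, so ω = 2 arcsin(0.2054) ≈ 23.7°.

23.7°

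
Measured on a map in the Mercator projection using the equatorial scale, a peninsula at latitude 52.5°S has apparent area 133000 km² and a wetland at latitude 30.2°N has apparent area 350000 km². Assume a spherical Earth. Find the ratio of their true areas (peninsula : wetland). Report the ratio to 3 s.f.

0.189

Since Mercator area scale is 1/cos²φ, the true area equals the apparent area multiplied by cos²φ.
True area of peninsula: 133000 × cos²(52.5°) = 133000 × 0.3706 = 49290 km².
True area of wetland: 350000 × cos²(30.2°) = 350000 × 0.7470 = 261400 km².
Ratio = 49290 / 261400 ≈ 0.189.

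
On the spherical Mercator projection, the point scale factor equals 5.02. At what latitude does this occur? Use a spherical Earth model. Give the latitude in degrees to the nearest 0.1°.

Mercator scale is k = sec φ = 1/cos φ.
1/cos φ = 5.02  ⇒  cos φ = 0.1992  ⇒  φ = arccos(0.1992) ≈ 78.5°.

78.5°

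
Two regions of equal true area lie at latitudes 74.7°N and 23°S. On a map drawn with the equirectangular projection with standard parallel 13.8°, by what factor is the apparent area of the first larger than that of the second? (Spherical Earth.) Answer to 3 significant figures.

With standard parallel φ₀ = 13.8°, the equirectangular projection gives x = Rλ cos φ₀, y = Rφ, so h = 1 and k = cos 13.8° / cos φ.
Areal scale at 74.7°: h·k = 1.000 × 3.680 = 3.680.
Areal scale at 23°: h·k = 1.000 × 1.055 = 1.055.
Ratio = 3.680/1.055 ≈ 3.49.

3.49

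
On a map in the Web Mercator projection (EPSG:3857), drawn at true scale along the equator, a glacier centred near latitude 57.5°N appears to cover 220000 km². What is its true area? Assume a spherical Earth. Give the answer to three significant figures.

Mercator is conformal, so the point scale is isotropic: h = k = sec φ = 1/cos φ.
Areal scale = k² = sec²φ = 1/cos²(57.5°) = 1/0.5373² = 3.464.
True area = apparent / (areal scale) = 220000 / 3.464 ≈ 63500 km².

63500 km²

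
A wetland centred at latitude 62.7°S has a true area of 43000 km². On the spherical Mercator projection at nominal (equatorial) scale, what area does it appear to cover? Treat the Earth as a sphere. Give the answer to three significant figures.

204000 km²

For Mercator, h = k = sec φ (a conformal cylindrical projection has a single point scale, 1/cos φ).
Areal scale = k² = sec²φ = 1/cos²(62.7°) = 1/0.4586² = 4.754.
Apparent area = 43000 × 4.754 ≈ 204000 km².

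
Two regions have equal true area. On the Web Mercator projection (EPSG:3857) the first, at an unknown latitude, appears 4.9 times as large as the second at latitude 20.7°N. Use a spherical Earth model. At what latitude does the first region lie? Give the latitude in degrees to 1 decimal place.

65.0°

Mercator areal scale is sec²φ, so apparent-area ratio = sec²φ₁ / sec²φ₂ = cos²φ₂ / cos²φ₁.
cos²φ₂ / cos²φ₁ = 4.9  ⇒  cos φ₁ = cos 20.7° / √4.9 = 0.9354/2.214 = 0.4226.
φ₁ = arccos(0.4226) ≈ 65.0°.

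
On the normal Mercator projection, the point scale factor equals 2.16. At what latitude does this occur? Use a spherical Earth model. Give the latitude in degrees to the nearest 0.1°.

Mercator scale is k = sec φ = 1/cos φ.
1/cos φ = 2.16  ⇒  cos φ = 0.4630  ⇒  φ = arccos(0.4630) ≈ 62.4°.

62.4°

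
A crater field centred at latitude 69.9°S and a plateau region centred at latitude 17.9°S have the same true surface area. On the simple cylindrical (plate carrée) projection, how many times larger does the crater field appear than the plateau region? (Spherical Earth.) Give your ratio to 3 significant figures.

2.77

For the equirectangular projection with φ₀ = 0 (plate carrée), h = 1 along meridians and k = sec φ along parallels.
Areal scale at 69.9°: h·k = 1.000 × 2.910 = 2.910.
Areal scale at 17.9°: h·k = 1.000 × 1.051 = 1.051.
Ratio = 2.910/1.051 ≈ 2.77.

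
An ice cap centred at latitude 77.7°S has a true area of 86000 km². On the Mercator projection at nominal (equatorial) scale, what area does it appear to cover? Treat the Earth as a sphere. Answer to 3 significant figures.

For Mercator, h = k = sec φ (a conformal cylindrical projection has a single point scale, 1/cos φ).
Areal scale = k² = sec²φ = 1/cos²(77.7°) = 1/0.2130² = 22.04.
Apparent area = 86000 × 22.04 ≈ 1900000 km².

1900000 km²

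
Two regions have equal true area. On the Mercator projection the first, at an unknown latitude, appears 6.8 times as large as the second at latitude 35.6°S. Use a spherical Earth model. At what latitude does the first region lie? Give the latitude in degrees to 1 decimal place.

Mercator areal scale is sec²φ, so apparent-area ratio = sec²φ₁ / sec²φ₂ = cos²φ₂ / cos²φ₁.
cos²φ₂ / cos²φ₁ = 6.8  ⇒  cos φ₁ = cos 35.6° / √6.8 = 0.8131/2.608 = 0.3118.
φ₁ = arccos(0.3118) ≈ 71.8°.

71.8°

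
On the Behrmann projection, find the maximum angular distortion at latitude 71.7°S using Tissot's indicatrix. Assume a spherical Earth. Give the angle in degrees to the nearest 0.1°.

Behrmann is a cylindrical equal-area projection with standard parallels at ±30°. A cylindrical equal-area projection with standard parallel φ₀ has meridian scale h = cos φ / cos φ₀ and parallel scale k = cos φ₀ / cos φ (so areas are preserved, h·k = 1).
At 71.7°: h = 0.3626, k = 2.758; principal scales a = 2.758, b = 0.3626.
sin(ω/2) = (a − b)/(a + b) = 2.396/3.121 = 0.7676, so ω = 2 arcsin(0.7676) ≈ 100.3°.

100.3°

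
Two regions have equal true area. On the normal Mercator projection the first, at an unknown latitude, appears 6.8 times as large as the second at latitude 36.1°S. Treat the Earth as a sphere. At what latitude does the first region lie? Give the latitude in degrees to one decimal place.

Mercator areal scale is sec²φ, so apparent-area ratio = sec²φ₁ / sec²φ₂ = cos²φ₂ / cos²φ₁.
cos²φ₂ / cos²φ₁ = 6.8  ⇒  cos φ₁ = cos 36.1° / √6.8 = 0.8080/2.608 = 0.3098.
φ₁ = arccos(0.3098) ≈ 71.9°.

71.9°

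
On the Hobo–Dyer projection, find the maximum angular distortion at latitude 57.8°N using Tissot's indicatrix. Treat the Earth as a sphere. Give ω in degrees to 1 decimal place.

44.4°

The Hobo–Dyer projection is cylindrical equal-area with φ₀ = 37.5°. For cylindrical equal-area with standard parallel φ₀, h = cos φ / cos φ₀ and k = cos φ₀ / cos φ, so h·k = 1.
At 57.8°: h = 0.6717, k = 1.489; principal scales a = 1.489, b = 0.6717.
sin(ω/2) = (a − b)/(a + b) = 0.8171/2.160 = 0.3782, so ω = 2 arcsin(0.3782) ≈ 44.4°.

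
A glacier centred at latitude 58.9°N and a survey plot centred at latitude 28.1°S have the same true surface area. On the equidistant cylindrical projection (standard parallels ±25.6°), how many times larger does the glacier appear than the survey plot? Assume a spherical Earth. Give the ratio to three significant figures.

1.71

The equidistant cylindrical projection with φ₀ = 25.6° has h = 1 (meridians true) and k = cos φ₀ / cos φ along parallels.
Areal scale at 58.9°: h·k = 1.000 × 1.746 = 1.746.
Areal scale at 28.1°: h·k = 1.000 × 1.022 = 1.022.
Ratio = 1.746/1.022 ≈ 1.71.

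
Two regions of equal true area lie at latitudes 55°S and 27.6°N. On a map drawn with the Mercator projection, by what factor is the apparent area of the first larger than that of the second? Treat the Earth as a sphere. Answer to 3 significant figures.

2.39

Mercator areal scale is sec²φ.
At 55°: sec²(55°) = 1/0.5736² = 3.040.
At 27.6°: sec²(27.6°) = 1/0.8862² = 1.273.
Ratio = 3.040/1.273 = cos²(27.6°)/cos²(55°) ≈ 2.39.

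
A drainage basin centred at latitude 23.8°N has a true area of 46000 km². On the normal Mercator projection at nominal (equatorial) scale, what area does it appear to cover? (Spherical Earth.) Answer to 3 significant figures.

54900 km²

For Mercator, h = k = sec φ (a conformal cylindrical projection has a single point scale, 1/cos φ).
Areal scale = k² = sec²φ = 1/cos²(23.8°) = 1/0.9150² = 1.195.
Apparent area = 46000 × 1.195 ≈ 54900 km².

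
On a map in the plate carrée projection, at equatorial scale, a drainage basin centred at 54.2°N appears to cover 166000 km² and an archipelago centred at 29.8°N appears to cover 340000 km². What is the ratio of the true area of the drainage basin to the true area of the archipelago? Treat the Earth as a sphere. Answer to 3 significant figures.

0.329

Plate carrée has h = 1 and k = sec φ, giving areal scale sec φ; true area = (apparent area) · cos φ.
True area of drainage basin: 166000 × cos(54.2°) = 166000 × 0.5850 = 97100 km².
True area of archipelago: 340000 × cos(29.8°) = 340000 × 0.8678 = 295000 km².
Ratio = 97100 / 295000 ≈ 0.329.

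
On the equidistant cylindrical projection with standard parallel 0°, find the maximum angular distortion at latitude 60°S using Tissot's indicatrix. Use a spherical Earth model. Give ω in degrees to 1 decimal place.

38.9°

For the equirectangular projection with φ₀ = 0 (plate carrée), h = 1 along meridians and k = sec φ along parallels.
At 60°: h = 1.000, k = 2.000; principal scales a = 2.000, b = 1.000.
sin(ω/2) = (a − b)/(a + b) = 1.0000/3.000 = 0.3333, so ω = 2 arcsin(0.3333) ≈ 38.9°.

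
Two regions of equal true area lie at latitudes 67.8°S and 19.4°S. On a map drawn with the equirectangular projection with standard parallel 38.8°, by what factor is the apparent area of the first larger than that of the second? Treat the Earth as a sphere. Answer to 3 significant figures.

2.50

With standard parallel φ₀ = 38.8°, the equirectangular projection gives x = Rλ cos φ₀, y = Rφ, so h = 1 and k = cos 38.8° / cos φ.
Areal scale at 67.8°: h·k = 1.000 × 2.063 = 2.063.
Areal scale at 19.4°: h·k = 1.000 × 0.8263 = 0.8263.
Ratio = 2.063/0.8263 ≈ 2.50.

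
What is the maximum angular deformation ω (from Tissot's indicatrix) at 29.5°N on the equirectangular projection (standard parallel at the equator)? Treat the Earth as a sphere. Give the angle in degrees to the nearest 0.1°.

7.9°

For the equirectangular projection with φ₀ = 0 (plate carrée), h = 1 along meridians and k = sec φ along parallels.
At 29.5°: h = 1.000, k = 1.149; principal scales a = 1.149, b = 1.000.
sin(ω/2) = (a − b)/(a + b) = 0.1490/2.149 = 0.06932, so ω = 2 arcsin(0.06932) ≈ 7.9°.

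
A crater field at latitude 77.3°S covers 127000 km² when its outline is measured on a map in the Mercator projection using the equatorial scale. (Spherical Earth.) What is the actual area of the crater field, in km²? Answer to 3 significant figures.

For Mercator, h = k = sec φ (a conformal cylindrical projection has a single point scale, 1/cos φ).
Areal scale = k² = sec²φ = 1/cos²(77.3°) = 1/0.2198² = 20.69.
True area = apparent / (areal scale) = 127000 / 20.69 ≈ 6140 km².

6140 km²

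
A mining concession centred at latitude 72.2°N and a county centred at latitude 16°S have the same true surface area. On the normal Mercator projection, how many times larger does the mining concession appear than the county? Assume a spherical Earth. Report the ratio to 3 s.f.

Mercator is conformal with k = sec φ, so areal scale = k² = sec²φ.
At 72.2°: sec²(72.2°) = 1/0.3057² = 10.70.
At 16°: sec²(16°) = 1/0.9613² = 1.082.
Ratio = 10.70/1.082 = cos²(16°)/cos²(72.2°) ≈ 9.89.

9.89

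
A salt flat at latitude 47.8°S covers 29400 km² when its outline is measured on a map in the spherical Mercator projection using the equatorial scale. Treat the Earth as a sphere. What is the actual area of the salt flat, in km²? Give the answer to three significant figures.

13300 km²

Mercator is conformal, so the point scale is isotropic: h = k = sec φ = 1/cos φ.
Areal scale = k² = sec²φ = 1/cos²(47.8°) = 1/0.6717² = 2.216.
True area = apparent / (areal scale) = 29400 / 2.216 ≈ 13300 km².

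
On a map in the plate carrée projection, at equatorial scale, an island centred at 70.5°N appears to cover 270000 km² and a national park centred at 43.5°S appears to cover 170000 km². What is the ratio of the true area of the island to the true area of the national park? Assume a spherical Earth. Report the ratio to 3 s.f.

On the plate carrée, areal scale = h·k = 1 × sec φ, so true area = apparent × cos φ.
True area of island: 270000 × cos(70.5°) = 270000 × 0.3338 = 90130 km².
True area of national park: 170000 × cos(43.5°) = 170000 × 0.7254 = 123300 km².
Ratio = 90130 / 123300 ≈ 0.731.

0.731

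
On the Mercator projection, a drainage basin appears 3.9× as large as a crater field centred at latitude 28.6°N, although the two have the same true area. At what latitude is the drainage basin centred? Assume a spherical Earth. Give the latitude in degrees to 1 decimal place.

63.6°

Mercator areal scale is sec²φ, so apparent-area ratio = sec²φ₁ / sec²φ₂ = cos²φ₂ / cos²φ₁.
cos²φ₂ / cos²φ₁ = 3.9  ⇒  cos φ₁ = cos 28.6° / √3.9 = 0.8780/1.975 = 0.4446.
φ₁ = arccos(0.4446) ≈ 63.6°.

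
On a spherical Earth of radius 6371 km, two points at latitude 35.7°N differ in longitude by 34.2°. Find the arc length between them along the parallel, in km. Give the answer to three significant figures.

Arc length along a parallel = R cos φ · Δλ (with Δλ in radians).
= 6371 × cos 35.7° × (34.2° × π/180) = 6371 × 0.8121 × 0.5969 ≈ 3090 km.

3090 km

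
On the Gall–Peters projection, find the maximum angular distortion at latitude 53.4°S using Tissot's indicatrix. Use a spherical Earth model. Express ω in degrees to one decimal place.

19.5°

Gall–Peters is a cylindrical equal-area projection with standard parallels at ±45°. For cylindrical equal-area with standard parallel φ₀, h = cos φ / cos φ₀ and k = cos φ₀ / cos φ, so h·k = 1.
At 53.4°: h = 0.8432, k = 1.186; principal scales a = 1.186, b = 0.8432.
sin(ω/2) = (a − b)/(a + b) = 0.3428/2.029 = 0.1689, so ω = 2 arcsin(0.1689) ≈ 19.5°.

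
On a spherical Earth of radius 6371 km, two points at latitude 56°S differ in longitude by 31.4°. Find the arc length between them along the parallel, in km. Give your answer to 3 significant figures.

Arc length along a parallel = R cos φ · Δλ (with Δλ in radians).
= 6371 × cos 56° × (31.4° × π/180) = 6371 × 0.5592 × 0.5480 ≈ 1950 km.

1950 km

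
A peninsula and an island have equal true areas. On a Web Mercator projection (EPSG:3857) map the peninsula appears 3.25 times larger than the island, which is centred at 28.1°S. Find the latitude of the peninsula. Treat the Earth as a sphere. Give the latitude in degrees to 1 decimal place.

60.7°

For equal true areas on Mercator, apparent areas scale as sec²φ, so the ratio is cos²φ₂ / cos²φ₁.
cos²φ₂ / cos²φ₁ = 3.25  ⇒  cos φ₁ = cos 28.1° / √3.25 = 0.8821/1.803 = 0.4893.
φ₁ = arccos(0.4893) ≈ 60.7°.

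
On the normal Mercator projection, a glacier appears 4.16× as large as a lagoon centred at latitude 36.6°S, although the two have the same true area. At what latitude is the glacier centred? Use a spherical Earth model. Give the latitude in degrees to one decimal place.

Mercator areal scale is sec²φ, so apparent-area ratio = sec²φ₁ / sec²φ₂ = cos²φ₂ / cos²φ₁.
cos²φ₂ / cos²φ₁ = 4.16  ⇒  cos φ₁ = cos 36.6° / √4.16 = 0.8028/2.040 = 0.3936.
φ₁ = arccos(0.3936) ≈ 66.8°.

66.8°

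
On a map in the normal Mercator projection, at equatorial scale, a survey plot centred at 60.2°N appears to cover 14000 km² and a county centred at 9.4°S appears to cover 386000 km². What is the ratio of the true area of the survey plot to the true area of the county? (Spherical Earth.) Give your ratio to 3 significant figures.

Mercator's areal exaggeration is sec²φ; hence true area = (apparent area) · cos²φ.
True area of survey plot: 14000 × cos²(60.2°) = 14000 × 0.2470 = 3458 km².
True area of county: 386000 × cos²(9.4°) = 386000 × 0.9733 = 375700 km².
Ratio = 3458 / 375700 ≈ 0.00920.

0.00920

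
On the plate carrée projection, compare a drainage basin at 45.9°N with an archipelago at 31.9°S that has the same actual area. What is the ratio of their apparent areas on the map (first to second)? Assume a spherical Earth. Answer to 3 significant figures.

Plate carrée maps x = Rλ, y = Rφ. The meridian scale is h = 1 and the parallel scale is k = 1/cos φ = sec φ.
Areal scale at 45.9°: h·k = 1.000 × 1.437 = 1.437.
Areal scale at 31.9°: h·k = 1.000 × 1.178 = 1.178.
Ratio = 1.437/1.178 ≈ 1.22.

1.22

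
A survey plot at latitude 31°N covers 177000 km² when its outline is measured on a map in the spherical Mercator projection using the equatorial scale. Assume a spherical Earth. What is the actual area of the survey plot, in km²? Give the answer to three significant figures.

130000 km²

For Mercator, h = k = sec φ (a conformal cylindrical projection has a single point scale, 1/cos φ).
Areal scale = k² = sec²φ = 1/cos²(31°) = 1/0.8572² = 1.361.
True area = apparent / (areal scale) = 177000 / 1.361 ≈ 130000 km².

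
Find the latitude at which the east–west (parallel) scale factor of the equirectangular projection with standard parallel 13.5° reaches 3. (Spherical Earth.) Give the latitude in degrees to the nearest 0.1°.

71.1°

In the equirectangular projection with standard parallel φ₀ = 13.5° (x = Rλ cos φ₀, y = Rφ), meridians are true-scale (h = 1) and the parallel scale is k = cos φ₀ / cos φ.
k = cos φ₀ / cos φ = 3  ⇒  cos φ = cos 13.5° / 3 = 0.3241.
φ = arccos(0.3241) ≈ 71.1°.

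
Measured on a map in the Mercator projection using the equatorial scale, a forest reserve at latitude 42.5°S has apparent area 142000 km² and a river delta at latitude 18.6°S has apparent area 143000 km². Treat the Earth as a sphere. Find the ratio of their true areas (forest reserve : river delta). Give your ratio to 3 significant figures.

0.601

Mercator's areal exaggeration is sec²φ; hence true area = (apparent area) · cos²φ.
True area of forest reserve: 142000 × cos²(42.5°) = 142000 × 0.5436 = 77190 km².
True area of river delta: 143000 × cos²(18.6°) = 143000 × 0.8983 = 128500 km².
Ratio = 77190 / 128500 ≈ 0.601.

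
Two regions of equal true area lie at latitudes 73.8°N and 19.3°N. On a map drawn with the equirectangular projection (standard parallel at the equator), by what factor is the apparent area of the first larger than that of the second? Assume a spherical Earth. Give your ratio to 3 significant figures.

3.38

In the plate carrée (x = Rλ, y = Rφ), meridians are true-scale (h = 1) and parallels are stretched by k = sec φ.
Areal scale at 73.8°: h·k = 1.000 × 3.584 = 3.584.
Areal scale at 19.3°: h·k = 1.000 × 1.060 = 1.060.
Ratio = 3.584/1.060 ≈ 3.38.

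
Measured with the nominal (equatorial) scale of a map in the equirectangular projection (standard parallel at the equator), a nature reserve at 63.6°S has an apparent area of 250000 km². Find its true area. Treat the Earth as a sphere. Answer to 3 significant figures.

111000 km²

In the plate carrée (x = Rλ, y = Rφ), meridians are true-scale (h = 1) and parallels are stretched by k = sec φ.
Areal scale = h·k = 1 × sec φ; at 63.6°, h = 1.000, k = 2.249, so h·k = 2.249.
True area = apparent / (areal scale) = 250000 / 2.249 ≈ 111000 km².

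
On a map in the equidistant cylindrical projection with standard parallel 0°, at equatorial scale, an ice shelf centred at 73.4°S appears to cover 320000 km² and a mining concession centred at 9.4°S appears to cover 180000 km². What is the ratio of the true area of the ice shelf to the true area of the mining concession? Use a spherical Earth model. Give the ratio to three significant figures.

0.515

Plate carrée has h = 1 and k = sec φ, giving areal scale sec φ; true area = (apparent area) · cos φ.
True area of ice shelf: 320000 × cos(73.4°) = 320000 × 0.2857 = 91420 km².
True area of mining concession: 180000 × cos(9.4°) = 180000 × 0.9866 = 177600 km².
Ratio = 91420 / 177600 ≈ 0.515.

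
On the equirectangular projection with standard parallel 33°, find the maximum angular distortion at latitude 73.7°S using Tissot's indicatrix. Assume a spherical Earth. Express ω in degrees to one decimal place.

59.8°

In the equirectangular projection with standard parallel φ₀ = 33° (x = Rλ cos φ₀, y = Rφ), meridians are true-scale (h = 1) and the parallel scale is k = cos φ₀ / cos φ.
At 73.7°: h = 1.000, k = 2.988; principal scales a = 2.988, b = 1.000.
sin(ω/2) = (a − b)/(a + b) = 1.988/3.988 = 0.4985, so ω = 2 arcsin(0.4985) ≈ 59.8°.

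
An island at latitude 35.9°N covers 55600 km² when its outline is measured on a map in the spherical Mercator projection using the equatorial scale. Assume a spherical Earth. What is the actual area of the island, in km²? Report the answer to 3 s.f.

36500 km²

The Mercator projection is conformal; its linear scale factor is the same in every direction and equals sec φ = 1/cos φ.
Areal scale = k² = sec²φ = 1/cos²(35.9°) = 1/0.8100² = 1.524.
True area = apparent / (areal scale) = 55600 / 1.524 ≈ 36500 km².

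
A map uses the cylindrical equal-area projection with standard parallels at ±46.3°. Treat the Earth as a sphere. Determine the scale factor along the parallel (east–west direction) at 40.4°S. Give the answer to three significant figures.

0.907

A cylindrical equal-area projection with standard parallel φ₀ has meridian scale h = cos φ / cos φ₀ and parallel scale k = cos φ₀ / cos φ (so areas are preserved, h·k = 1).
k = cos 46.3° / cos 40.4° = 0.6909/0.7615 = 0.9072.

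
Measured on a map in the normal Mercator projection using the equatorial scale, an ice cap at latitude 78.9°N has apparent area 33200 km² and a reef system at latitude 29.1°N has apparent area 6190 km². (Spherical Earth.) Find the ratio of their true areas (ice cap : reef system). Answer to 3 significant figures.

Mercator's areal exaggeration is sec²φ; hence true area = (apparent area) · cos²φ.
True area of ice cap: 33200 × cos²(78.9°) = 33200 × 0.03706 = 1231 km².
True area of reef system: 6190 × cos²(29.1°) = 6190 × 0.7635 = 4726 km².
Ratio = 1231 / 4726 ≈ 0.260.

0.260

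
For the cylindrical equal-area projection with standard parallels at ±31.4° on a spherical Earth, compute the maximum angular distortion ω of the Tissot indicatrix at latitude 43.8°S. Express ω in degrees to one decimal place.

A cylindrical equal-area projection with standard parallel φ₀ has meridian scale h = cos φ / cos φ₀ and parallel scale k = cos φ₀ / cos φ (so areas are preserved, h·k = 1).
At 43.8°: h = 0.8456, k = 1.183; principal scales a = 1.183, b = 0.8456.
sin(ω/2) = (a − b)/(a + b) = 0.3370/2.028 = 0.1662, so ω = 2 arcsin(0.1662) ≈ 19.1°.

19.1°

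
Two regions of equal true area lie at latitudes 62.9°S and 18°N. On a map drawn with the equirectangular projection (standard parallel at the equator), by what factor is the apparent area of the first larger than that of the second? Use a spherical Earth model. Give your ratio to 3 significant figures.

In the plate carrée (x = Rλ, y = Rφ), meridians are true-scale (h = 1) and parallels are stretched by k = sec φ.
Areal scale at 62.9°: h·k = 1.000 × 2.195 = 2.195.
Areal scale at 18°: h·k = 1.000 × 1.051 = 1.051.
Ratio = 2.195/1.051 ≈ 2.09.

2.09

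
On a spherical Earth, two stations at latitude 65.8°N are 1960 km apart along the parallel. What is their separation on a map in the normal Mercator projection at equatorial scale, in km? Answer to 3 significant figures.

4780 km

For Mercator, h = k = sec φ (a conformal cylindrical projection has a single point scale, 1/cos φ).
Along the parallel, k = sec 65.8° = 1/0.4099 = 2.439.
Map distance = 1960 × 2.439 ≈ 4780 km.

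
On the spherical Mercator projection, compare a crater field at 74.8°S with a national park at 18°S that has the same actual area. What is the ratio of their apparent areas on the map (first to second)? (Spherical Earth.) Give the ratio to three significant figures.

13.2

On Mercator, area is exaggerated by sec²φ = 1/cos²φ.
At 74.8°: sec²(74.8°) = 1/0.2622² = 14.55.
At 18°: sec²(18°) = 1/0.9511² = 1.106.
Ratio = 14.55/1.106 = cos²(18°)/cos²(74.8°) ≈ 13.2.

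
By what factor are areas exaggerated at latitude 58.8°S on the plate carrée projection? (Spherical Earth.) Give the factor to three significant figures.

1.93

In the plate carrée (x = Rλ, y = Rφ), meridians are true-scale (h = 1) and parallels are stretched by k = sec φ.
Areal scale = h·k = 1 × sec φ; at 58.8°, h = 1.000, k = 1.930, so h·k = 1.930.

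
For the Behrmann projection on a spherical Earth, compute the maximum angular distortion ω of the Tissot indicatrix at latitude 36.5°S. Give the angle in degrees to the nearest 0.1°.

8.5°

Behrmann is a cylindrical equal-area projection with standard parallels at ±30°. Cylindrical equal-area (φ₀ = 30°): h = cos φ / cos 30° along meridians, k = cos 30° / cos φ along parallels; h·k = 1.
At 36.5°: h = 0.9282, k = 1.077; principal scales a = 1.077, b = 0.9282.
sin(ω/2) = (a − b)/(a + b) = 0.1491/2.006 = 0.07436, so ω = 2 arcsin(0.07436) ≈ 8.5°.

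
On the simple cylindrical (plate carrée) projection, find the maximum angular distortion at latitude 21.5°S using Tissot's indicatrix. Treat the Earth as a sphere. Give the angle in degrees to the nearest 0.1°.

4.1°

Plate carrée maps x = Rλ, y = Rφ. The meridian scale is h = 1 and the parallel scale is k = 1/cos φ = sec φ.
At 21.5°: h = 1.000, k = 1.075; principal scales a = 1.075, b = 1.000.
sin(ω/2) = (a − b)/(a + b) = 0.07479/2.075 = 0.03605, so ω = 2 arcsin(0.03605) ≈ 4.1°.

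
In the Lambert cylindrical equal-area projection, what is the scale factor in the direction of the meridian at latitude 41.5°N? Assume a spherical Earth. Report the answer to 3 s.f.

0.749

The Lambert cylindrical equal-area projection is the cylindrical equal-area projection with its standard parallel at the equator (φ₀ = 0). A cylindrical equal-area projection with standard parallel φ₀ has meridian scale h = cos φ / cos φ₀ and parallel scale k = cos φ₀ / cos φ (so areas are preserved, h·k = 1).
h = cos 41.5° / cos 0° = 0.7490/1.000 = 0.7490.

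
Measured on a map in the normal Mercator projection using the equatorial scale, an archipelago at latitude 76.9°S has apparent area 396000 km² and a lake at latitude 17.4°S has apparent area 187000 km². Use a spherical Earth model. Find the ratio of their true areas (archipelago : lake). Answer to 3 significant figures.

0.119

Mercator's areal exaggeration is sec²φ; hence true area = (apparent area) · cos²φ.
True area of archipelago: 396000 × cos²(76.9°) = 396000 × 0.05137 = 20340 km².
True area of lake: 187000 × cos²(17.4°) = 187000 × 0.9106 = 170300 km².
Ratio = 20340 / 170300 ≈ 0.119.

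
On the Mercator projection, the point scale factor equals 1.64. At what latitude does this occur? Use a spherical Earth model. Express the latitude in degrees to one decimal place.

52.4°

Mercator scale is k = sec φ = 1/cos φ.
1/cos φ = 1.64  ⇒  cos φ = 0.6098  ⇒  φ = arccos(0.6098) ≈ 52.4°.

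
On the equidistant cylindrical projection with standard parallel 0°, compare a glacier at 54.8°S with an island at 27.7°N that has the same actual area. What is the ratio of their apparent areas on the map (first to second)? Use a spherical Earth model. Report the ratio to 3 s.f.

For the equirectangular projection with φ₀ = 0 (plate carrée), h = 1 along meridians and k = sec φ along parallels.
Areal scale at 54.8°: h·k = 1.000 × 1.735 = 1.735.
Areal scale at 27.7°: h·k = 1.000 × 1.129 = 1.129.
Ratio = 1.735/1.129 ≈ 1.54.

1.54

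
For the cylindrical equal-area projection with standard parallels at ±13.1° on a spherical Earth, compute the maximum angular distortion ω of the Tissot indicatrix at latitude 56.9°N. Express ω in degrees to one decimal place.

Cylindrical equal-area (φ₀ = 13.1°): h = cos φ / cos 13.1° along meridians, k = cos 13.1° / cos φ along parallels; h·k = 1.
At 56.9°: h = 0.5607, k = 1.784; principal scales a = 1.784, b = 0.5607.
sin(ω/2) = (a − b)/(a + b) = 1.223/2.344 = 0.5216, so ω = 2 arcsin(0.5216) ≈ 62.9°.

62.9°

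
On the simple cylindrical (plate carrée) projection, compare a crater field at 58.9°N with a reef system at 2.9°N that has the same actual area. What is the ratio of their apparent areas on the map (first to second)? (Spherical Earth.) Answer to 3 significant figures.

1.93

Plate carrée maps x = Rλ, y = Rφ. The meridian scale is h = 1 and the parallel scale is k = 1/cos φ = sec φ.
Areal scale at 58.9°: h·k = 1.000 × 1.936 = 1.936.
Areal scale at 2.9°: h·k = 1.000 × 1.001 = 1.001.
Ratio = 1.936/1.001 ≈ 1.93.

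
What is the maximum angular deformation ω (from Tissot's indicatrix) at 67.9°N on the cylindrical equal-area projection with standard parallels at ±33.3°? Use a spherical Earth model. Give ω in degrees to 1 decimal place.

Cylindrical equal-area (φ₀ = 33.3°): h = cos φ / cos 33.3° along meridians, k = cos 33.3° / cos φ along parallels; h·k = 1.
At 67.9°: h = 0.4501, k = 2.222; principal scales a = 2.222, b = 0.4501.
sin(ω/2) = (a − b)/(a + b) = 1.771/2.672 = 0.6630, so ω = 2 arcsin(0.6630) ≈ 83.1°.

83.1°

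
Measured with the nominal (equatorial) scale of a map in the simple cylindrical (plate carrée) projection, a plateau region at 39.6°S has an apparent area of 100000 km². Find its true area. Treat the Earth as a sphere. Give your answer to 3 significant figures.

77100 km²

Plate carrée maps x = Rλ, y = Rφ. The meridian scale is h = 1 and the parallel scale is k = 1/cos φ = sec φ.
Areal scale = h·k = 1 × sec φ; at 39.6°, h = 1.000, k = 1.298, so h·k = 1.298.
True area = apparent / (areal scale) = 100000 / 1.298 ≈ 77100 km².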